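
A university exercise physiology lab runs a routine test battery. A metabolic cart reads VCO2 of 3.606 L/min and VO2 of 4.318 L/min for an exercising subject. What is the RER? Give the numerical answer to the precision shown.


RER = VCO2 / VO2 = 3.606 / 4.318 = 0.8351

0.8351


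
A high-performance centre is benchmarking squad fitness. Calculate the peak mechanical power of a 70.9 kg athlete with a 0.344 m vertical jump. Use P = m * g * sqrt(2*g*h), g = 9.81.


First, sqrt(2gh) = sqrt(2 * 9.81 * 0.344)
= sqrt(6.74928) = 2.597938 m/s
Power = 70.9 * 9.81 * 2.597938 = 1806.94 W

1806.94 W


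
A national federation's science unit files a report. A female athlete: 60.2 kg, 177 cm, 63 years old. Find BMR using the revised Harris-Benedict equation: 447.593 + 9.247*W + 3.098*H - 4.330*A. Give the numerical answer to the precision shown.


Intercept = 447.593
Weight contribution = 9.247 * 60.2 = 556.6694
Height contribution = 3.098 * 177 = 548.346
Age contribution = 4.33 * 63 = 272.79
BMR = 447.593 + 556.6694 + 548.346 - 272.79
= 1279.82 kcal/day

1279.82 kcal/day


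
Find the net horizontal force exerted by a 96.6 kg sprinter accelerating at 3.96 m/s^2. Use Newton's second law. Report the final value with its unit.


Newton's second law: F = m * a
F = 96.6 * 3.96 = 382.54 N

382.54 N


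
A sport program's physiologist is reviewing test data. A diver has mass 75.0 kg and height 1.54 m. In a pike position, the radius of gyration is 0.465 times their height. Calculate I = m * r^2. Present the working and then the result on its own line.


r = 0.465 * 1.54 = 0.7161 m
I = m * r^2 = 75.0 * 0.512799 = 38.46 kg*m^2

38.46 kg*m^2


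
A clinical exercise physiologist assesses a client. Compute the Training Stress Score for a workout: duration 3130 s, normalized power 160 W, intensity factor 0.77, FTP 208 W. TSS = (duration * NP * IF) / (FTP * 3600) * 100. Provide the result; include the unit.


Product = 3130 * 160 * 0.77 = 385616.0
Base = 208 * 3600 = 748800
TSS = 385616.0 / 748800 * 100 = 51.5

51.5 TSS


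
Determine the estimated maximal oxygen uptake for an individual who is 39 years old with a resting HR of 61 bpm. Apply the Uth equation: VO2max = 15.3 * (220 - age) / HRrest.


HRmax = 220 - 39 = 181
VO2max = 15.3 * (181 / 61)
= 15.3 * 2.9672
= 45.4 mL/kg/min

45.4 mL/kg/min


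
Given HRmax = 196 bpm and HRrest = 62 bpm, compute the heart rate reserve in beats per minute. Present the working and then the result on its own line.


Heart rate reserve = maximum HR minus resting HR
HRR = 196 - 62 = 134 bpm

134 bpm


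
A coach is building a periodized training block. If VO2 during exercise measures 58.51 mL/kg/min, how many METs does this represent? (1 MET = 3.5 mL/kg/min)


METs = VO2 / 3.5 = 58.51 / 3.5 = 16.72

16.72 METs


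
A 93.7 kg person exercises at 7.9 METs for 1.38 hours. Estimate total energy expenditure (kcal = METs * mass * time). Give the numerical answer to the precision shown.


Energy = METs * mass(kg) * time(h)
= 7.9 * 93.7 * 1.38
= 1021.52 kcal

1021.52 kcal


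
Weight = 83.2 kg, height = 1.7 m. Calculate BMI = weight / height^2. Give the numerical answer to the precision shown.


height^2 = 1.7^2 = 2.89
BMI = 83.2 / 2.89 = 28.79 kg/m^2

28.79 kg/m^2


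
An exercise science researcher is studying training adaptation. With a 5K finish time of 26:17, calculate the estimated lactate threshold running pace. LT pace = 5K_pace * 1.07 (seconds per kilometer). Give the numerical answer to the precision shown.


Race duration = 1577 s for 5 km
Average pace = 1577 / 5 = 315.4 s/km
LT pace = 315.4 * 1.07
= 337.48 s/km

337.48 s/km


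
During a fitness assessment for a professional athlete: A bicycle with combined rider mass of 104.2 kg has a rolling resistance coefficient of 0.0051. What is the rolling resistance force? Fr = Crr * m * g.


Fr = 0.0051 * 104.2 * 9.81
= 0.53142 * 9.81
= 5.213 N

5.213 N


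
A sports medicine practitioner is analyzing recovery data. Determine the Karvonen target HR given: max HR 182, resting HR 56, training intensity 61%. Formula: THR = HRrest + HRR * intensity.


HRR = HRmax - HRrest = 182 - 56 = 126
THR = 56 + 126 * 0.61
= 132.86 bpm

132.86 bpm


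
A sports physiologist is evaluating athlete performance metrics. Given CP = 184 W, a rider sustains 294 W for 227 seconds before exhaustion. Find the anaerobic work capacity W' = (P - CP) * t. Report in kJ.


Excess power = 294 - 184 = 110 W
Work above CP = 110 * 227 = 24970 J
W' = 24.97 kJ

24.97 kJ


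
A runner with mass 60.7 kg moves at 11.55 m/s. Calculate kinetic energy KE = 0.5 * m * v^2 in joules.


v^2 = 11.55^2 = 133.4025
KE = 0.5 * 60.7 * 133.4025
= 4048.77 J

4048.77 J


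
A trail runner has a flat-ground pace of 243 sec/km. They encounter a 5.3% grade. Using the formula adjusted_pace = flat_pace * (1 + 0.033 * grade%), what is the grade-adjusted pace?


Grade factor = 1 + 0.033 * 5.3 = 1.1749
Adjusted = 243 * 1.1749 = 285.5 sec/km

285.5 s/km


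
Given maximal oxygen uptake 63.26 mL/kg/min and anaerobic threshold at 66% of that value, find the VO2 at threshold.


Percentage as decimal = 0.66
VO2 at AT = 63.26 * 0.66 = 41.75 mL/kg/min

41.75 mL/kg/min


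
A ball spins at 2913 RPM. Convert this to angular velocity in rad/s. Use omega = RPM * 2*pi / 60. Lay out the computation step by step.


omega = 2913 * 2 * pi / 60
= 2913 * 6.28318531 / 60
= 18302.919 / 60
= 305.049 rad/s

305.049 rad/s


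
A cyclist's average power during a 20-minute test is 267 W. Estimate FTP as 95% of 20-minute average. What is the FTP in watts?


FTP = 20-min power * 0.95
= 267 * 0.95
= 253.65 W

253.65 W


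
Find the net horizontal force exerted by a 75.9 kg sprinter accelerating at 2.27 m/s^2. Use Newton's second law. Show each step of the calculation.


Newton's second law: F = m * a
F = 75.9 * 2.27 = 172.29 N

172.29 N


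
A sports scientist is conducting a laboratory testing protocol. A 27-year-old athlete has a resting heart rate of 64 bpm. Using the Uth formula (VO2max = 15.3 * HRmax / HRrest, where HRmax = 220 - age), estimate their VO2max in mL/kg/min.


HRmax = 220 - 27 = 193 bpm
Ratio = HRmax / HRrest = 193 / 64 = 3.0156
VO2max = 15.3 * 3.0156 = 46.14 mL/kg/min

46.14 mL/kg/min


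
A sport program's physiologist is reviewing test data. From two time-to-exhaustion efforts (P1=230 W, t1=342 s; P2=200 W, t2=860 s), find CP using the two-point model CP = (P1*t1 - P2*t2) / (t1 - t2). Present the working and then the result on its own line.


Work in trial 1 = 78660 J
Work in trial 2 = 172000 J
Delta work = -93340 J
Delta time = -518 s
CP = -93340 / -518 = 180.19 W

180.19 W


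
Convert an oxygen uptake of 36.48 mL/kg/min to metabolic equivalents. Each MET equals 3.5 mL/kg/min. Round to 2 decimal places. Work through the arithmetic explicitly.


One MET = 3.5 mL/kg/min
Number of METs = 36.48 / 3.5
= 10.42 METs

10.42 METs


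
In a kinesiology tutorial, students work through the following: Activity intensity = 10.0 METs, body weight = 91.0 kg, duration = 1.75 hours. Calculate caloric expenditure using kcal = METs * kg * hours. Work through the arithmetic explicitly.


kcal = 10.0 * 91.0 * 1.75
= 910.0 * 1.75
= 1592.5 kcal

1592.5 kcal


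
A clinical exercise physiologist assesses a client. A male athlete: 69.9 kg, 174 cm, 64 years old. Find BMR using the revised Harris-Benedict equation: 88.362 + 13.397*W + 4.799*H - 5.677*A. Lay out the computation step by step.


Intercept = 88.362
Weight contribution = 13.397 * 69.9 = 936.4503
Height contribution = 4.799 * 174 = 835.026
Age contribution = 5.677 * 64 = 363.328
BMR = 88.362 + 936.4503 + 835.026 - 363.328
= 1496.51 kcal/day

1496.51 kcal/day


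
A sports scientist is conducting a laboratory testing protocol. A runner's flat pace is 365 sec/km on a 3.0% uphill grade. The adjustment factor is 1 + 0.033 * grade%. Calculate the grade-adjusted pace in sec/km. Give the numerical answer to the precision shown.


Factor = 1 + 0.033 * 3.0 = 1.099
Adjusted pace = 365 * 1.099
= 401.14 sec/km

401.14 s/km


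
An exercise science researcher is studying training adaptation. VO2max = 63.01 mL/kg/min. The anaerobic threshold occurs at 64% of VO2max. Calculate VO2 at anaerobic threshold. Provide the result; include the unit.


AT fraction = 64 / 100 = 0.64
AT VO2 = 63.01 * 0.64
= 40.33 mL/kg/min

40.33 mL/kg/min


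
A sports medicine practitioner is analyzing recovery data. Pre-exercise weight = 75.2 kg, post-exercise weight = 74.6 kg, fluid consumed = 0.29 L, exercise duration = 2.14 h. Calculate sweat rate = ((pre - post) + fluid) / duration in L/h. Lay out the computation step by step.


Weight loss = 75.2 - 74.6 = 0.6 kg (approx L)
Total sweat = 0.6 + 0.29 = 0.89 L
Sweat rate = 0.89 / 2.14 = 0.416 L/h

0.416 L/h


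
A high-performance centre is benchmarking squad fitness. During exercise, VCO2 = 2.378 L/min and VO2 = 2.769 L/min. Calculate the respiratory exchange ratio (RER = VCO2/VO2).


RER = VCO2 / VO2
= 2.378 / 2.769
= 0.8588

0.8588


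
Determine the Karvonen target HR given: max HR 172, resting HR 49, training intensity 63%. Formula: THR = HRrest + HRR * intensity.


HRR = HRmax - HRrest = 172 - 49 = 123
THR = 49 + 123 * 0.63
= 126.49 bpm

126.49 bpm


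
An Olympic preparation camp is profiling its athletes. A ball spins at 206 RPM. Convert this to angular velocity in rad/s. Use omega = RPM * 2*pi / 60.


omega = 206 * 2 * pi / 60
= 206 * 6.28318531 / 60
= 1294.336 / 60
= 21.572 rad/s

21.572 rad/s


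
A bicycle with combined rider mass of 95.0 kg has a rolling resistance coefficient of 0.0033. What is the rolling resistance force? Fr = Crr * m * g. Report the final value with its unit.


Fr = 0.0033 * 95.0 * 9.81
= 0.3135 * 9.81
= 3.075 N

3.075 N


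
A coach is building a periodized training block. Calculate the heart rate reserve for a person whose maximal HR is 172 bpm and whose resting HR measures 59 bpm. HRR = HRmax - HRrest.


HRmax = 172 bpm
HRrest = 59 bpm
HRR = 172 - 59 = 113 bpm

113 bpm


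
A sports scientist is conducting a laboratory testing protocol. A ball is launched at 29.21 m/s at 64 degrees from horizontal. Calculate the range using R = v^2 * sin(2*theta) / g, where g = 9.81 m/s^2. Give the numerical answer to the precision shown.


sin(2 * 64) = sin(128) = 0.788011
v^2 = 29.21^2 = 853.2241
R = 853.2241 * 0.788011 / 9.81
= 68.537 m

68.537 m


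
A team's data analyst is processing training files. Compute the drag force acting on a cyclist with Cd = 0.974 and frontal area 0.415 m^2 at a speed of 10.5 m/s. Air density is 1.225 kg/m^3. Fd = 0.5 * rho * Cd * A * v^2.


Step 1: v^2 = 110.25
Step 2: Fd = 0.5 * 1.225 * 0.974 * 0.415 * 110.25
= 27.296 N

27.296 N


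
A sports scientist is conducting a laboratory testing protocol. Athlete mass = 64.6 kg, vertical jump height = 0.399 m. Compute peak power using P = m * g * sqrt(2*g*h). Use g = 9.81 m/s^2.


sqrt(2 * 9.81 * 0.399) = sqrt(7.82838) = 2.797924 m/s
P = 64.6 * 9.81 * 2.797924
= 1773.12 W

1773.12 W


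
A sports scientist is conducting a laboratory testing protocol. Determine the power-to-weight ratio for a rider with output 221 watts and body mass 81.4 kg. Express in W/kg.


P/W = 221 / 81.4 = 2.715 W/kg

2.715 W/kg


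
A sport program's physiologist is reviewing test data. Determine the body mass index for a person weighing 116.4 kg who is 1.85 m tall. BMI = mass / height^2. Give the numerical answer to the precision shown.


BMI = mass / height^2
= 116.4 / 1.85^2
= 116.4 / 3.4225
= 34.01 kg/m^2

34.01 kg/m^2


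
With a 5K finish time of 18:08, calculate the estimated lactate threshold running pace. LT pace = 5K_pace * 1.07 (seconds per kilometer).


Race duration = 1088 s for 5 km
Average pace = 1088 / 5 = 217.6 s/km
LT pace = 217.6 * 1.07
= 232.83 s/km

232.83 s/km


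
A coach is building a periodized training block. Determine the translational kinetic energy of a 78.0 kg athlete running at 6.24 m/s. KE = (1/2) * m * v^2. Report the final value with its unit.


KE = 0.5 * m * v^2
= 0.5 * 78.0 * 6.24^2
= 0.5 * 78.0 * 38.9376
= 1518.57 J

1518.57 J


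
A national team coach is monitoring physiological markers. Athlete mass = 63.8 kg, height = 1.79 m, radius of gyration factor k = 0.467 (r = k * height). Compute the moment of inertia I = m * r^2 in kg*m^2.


r = k * height = 0.467 * 1.79 = 0.83593 m
r^2 = 0.83593^2 = 0.698779
I = 63.8 * 0.698779 = 44.582 kg*m^2

44.582 kg*m^2


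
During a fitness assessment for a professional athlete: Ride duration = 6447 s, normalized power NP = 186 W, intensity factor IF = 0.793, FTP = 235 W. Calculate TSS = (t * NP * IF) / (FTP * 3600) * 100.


Numerator = 6447 * 186 * 0.793 = 950919.606
Denominator = 235 * 3600 = 846000
TSS = 950919.606 / 846000 * 100
= 112.4

112.4 TSS


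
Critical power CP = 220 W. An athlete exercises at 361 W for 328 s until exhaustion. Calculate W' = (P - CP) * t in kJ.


P - CP = 361 - 220 = 141 W
W' = 141 * 328 = 46248 J
= 46248 / 1000 = 46.248 kJ

46.248 kJ


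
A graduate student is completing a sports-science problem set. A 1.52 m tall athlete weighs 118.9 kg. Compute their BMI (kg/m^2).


height^2 = 2.3104 m^2
BMI = 118.9 / 2.3104 = 51.46 kg/m^2

51.46 kg/m^2


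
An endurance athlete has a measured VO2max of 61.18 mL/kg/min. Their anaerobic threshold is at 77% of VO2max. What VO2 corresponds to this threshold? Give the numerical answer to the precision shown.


Anaerobic threshold VO2 = VO2max * 77%
= 61.18 * 0.77
= 47.11 mL/kg/min

47.11 mL/kg/min


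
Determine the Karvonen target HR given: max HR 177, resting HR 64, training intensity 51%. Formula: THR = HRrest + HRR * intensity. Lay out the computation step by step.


HRR = HRmax - HRrest = 177 - 64 = 113
THR = 64 + 113 * 0.51
= 121.63 bpm

121.63 bpm


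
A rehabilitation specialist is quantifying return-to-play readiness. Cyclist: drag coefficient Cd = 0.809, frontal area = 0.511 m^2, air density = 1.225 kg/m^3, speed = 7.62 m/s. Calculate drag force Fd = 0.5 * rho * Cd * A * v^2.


v^2 = 7.62^2 = 58.0644
Fd = 0.5 * 1.225 * 0.809 * 0.511 * 58.0644
= 14.702 N

14.702 N


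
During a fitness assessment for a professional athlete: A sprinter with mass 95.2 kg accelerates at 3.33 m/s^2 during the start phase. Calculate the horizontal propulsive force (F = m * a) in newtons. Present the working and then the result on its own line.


F = m * a
= 95.2 * 3.33
= 317.02 N

317.02 N


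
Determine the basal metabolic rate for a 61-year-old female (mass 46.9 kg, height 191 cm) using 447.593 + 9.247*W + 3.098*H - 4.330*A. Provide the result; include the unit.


BMR = 447.593 + 9.247*46.9 + 3.098*191 - 4.330*61
= 1208.87 kcal/day

1208.87 kcal/day


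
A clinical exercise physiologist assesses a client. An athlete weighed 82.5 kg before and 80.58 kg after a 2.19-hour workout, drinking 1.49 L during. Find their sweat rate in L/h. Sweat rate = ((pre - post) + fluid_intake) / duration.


Body mass change = 1.92 kg
Total sweat loss = 1.92 + 1.49 = 3.41 L
Rate = 3.41 / 2.19 = 1.557 L/h

1.557 L/h


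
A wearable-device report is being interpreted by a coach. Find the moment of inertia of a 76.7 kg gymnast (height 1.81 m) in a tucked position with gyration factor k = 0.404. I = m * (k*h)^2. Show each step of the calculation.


Radius of gyration = 0.404 * 1.81 = 0.73124 m
I = 76.7 * 0.73124^2
= 76.7 * 0.534712
= 41.012 kg*m^2

41.012 kg*m^2


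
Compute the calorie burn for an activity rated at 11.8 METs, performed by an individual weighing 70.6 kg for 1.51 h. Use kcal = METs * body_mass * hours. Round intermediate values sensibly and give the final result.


Product of METs and mass = 11.8 * 70.6 = 833.08
Total kcal = 833.08 * 1.51 = 1257.95 kcal

1257.95 kcal


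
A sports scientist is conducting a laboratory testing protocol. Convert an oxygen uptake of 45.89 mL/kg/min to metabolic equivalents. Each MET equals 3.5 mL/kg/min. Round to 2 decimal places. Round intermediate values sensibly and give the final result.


One MET = 3.5 mL/kg/min
Number of METs = 45.89 / 3.5
= 13.11 METs

13.11 METs


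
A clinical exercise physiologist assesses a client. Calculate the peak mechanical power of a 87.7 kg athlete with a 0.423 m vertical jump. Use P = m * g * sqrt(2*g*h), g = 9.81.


First, sqrt(2gh) = sqrt(2 * 9.81 * 0.423)
= sqrt(8.29926) = 2.880844 m/s
Power = 87.7 * 9.81 * 2.880844 = 2478.5 W

2478.5 W


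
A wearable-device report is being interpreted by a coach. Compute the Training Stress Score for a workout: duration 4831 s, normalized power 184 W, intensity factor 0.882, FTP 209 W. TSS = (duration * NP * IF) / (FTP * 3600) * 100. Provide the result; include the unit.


Product = 4831 * 184 * 0.882 = 784013.328
Base = 209 * 3600 = 752400
TSS = 784013.328 / 752400 * 100 = 104.2

104.2 TSS


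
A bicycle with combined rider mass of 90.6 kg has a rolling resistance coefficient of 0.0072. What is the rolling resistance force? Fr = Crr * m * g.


Fr = 0.0072 * 90.6 * 9.81
= 0.65232 * 9.81
= 6.399 N

6.399 N


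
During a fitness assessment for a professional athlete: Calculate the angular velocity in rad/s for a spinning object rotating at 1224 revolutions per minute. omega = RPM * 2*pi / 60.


omega = RPM * 2*pi / 60
= 1224 * 6.28318531 / 60
= 128.177 rad/s

128.177 rad/s


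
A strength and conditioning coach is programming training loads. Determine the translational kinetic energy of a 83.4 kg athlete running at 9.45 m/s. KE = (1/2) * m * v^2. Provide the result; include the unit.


KE = 0.5 * m * v^2
= 0.5 * 83.4 * 9.45^2
= 0.5 * 83.4 * 89.3025
= 3723.91 J

3723.91 J


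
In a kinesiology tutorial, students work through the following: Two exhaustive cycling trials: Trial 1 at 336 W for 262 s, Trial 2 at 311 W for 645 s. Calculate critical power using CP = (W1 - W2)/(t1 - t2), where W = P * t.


W1 = 336 * 262 = 88032 J
W2 = 311 * 645 = 200595 J
CP = (88032 - 200595) / (262 - 645)
= -112563 / -383
= 293.9 W

293.9 W


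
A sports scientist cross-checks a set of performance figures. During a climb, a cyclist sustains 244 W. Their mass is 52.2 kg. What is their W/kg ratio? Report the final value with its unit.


Power-to-weight = 244 W / 52.2 kg
= 4.674 W/kg

4.674 W/kg


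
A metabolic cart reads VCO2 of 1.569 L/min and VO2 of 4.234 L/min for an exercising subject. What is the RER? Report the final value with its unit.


RER = VCO2 / VO2 = 1.569 / 4.234 = 0.3706

0.3706


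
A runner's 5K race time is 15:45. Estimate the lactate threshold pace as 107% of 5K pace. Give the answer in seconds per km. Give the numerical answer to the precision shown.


Total race time = 15*60 + 45 = 945 seconds
5K pace = 945 / 5 = 189.0 sec/km
LT pace = 189.0 * 1.07 = 202.23 sec/km

202.23 s/km


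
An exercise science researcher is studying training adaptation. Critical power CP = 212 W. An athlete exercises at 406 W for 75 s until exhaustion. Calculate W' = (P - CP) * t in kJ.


P - CP = 406 - 212 = 194 W
W' = 194 * 75 = 14550 J
= 14550 / 1000 = 14.55 kJ

14.55 kJ


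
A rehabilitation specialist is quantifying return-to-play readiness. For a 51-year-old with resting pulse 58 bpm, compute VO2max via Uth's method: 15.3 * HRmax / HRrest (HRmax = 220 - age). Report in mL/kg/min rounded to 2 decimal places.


Step 1: HRmax = 220 - 51 = 169 bpm
Step 2: Ratio = 169 / 58 = 2.9138
Step 3: VO2max = 15.3 * 2.9138 = 44.58 mL/kg/min

44.58 mL/kg/min


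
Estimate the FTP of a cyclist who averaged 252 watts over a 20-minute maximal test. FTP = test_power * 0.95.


FTP = 252 * 0.95 = 239.4 W

239.4 W


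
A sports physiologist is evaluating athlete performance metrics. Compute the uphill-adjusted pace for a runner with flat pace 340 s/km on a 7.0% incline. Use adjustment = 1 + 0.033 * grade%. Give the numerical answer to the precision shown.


Adjustment factor = 1 + 0.033 * 7.0 = 1.231
Grade-adjusted pace = 340 * 1.231 = 418.54 s/km

418.54 s/km


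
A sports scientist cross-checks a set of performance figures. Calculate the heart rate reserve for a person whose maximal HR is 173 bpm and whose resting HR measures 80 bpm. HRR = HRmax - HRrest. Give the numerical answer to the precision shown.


HRmax = 173 bpm
HRrest = 80 bpm
HRR = 173 - 80 = 93 bpm

93 bpm


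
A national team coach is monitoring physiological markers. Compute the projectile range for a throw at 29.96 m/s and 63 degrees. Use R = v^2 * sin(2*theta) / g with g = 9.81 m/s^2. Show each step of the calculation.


Two times the angle = 126 degrees
sin(126) = 0.809017
R = 897.6016 * 0.809017 / 9.81 = 74.024 m

74.024 m


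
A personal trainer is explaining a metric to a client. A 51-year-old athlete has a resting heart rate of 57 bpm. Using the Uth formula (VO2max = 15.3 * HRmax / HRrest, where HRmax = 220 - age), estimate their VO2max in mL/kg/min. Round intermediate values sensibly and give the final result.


HRmax = 220 - 51 = 169 bpm
Ratio = HRmax / HRrest = 169 / 57 = 2.9649
VO2max = 15.3 * 2.9649 = 45.36 mL/kg/min

45.36 mL/kg/min


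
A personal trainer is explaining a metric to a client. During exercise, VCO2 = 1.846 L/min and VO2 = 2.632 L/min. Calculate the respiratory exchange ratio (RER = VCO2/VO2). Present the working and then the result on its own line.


RER = VCO2 / VO2
= 1.846 / 2.632
= 0.7014

0.7014


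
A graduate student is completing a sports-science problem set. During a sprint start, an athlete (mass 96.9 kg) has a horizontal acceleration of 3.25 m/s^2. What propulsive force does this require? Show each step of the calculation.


Propulsive force = mass * acceleration
= 96.9 kg * 3.25 m/s^2
= 314.93 N

314.93 N


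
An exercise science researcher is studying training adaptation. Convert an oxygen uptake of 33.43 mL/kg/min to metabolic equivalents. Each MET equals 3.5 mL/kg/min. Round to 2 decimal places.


One MET = 3.5 mL/kg/min
Number of METs = 33.43 / 3.5
= 9.55 METs

9.55 METs


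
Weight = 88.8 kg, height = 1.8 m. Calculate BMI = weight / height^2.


height^2 = 1.8^2 = 3.24
BMI = 88.8 / 3.24 = 27.41 kg/m^2

27.41 kg/m^2


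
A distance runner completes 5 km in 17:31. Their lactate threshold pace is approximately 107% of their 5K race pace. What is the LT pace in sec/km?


Convert to seconds: 17 min 31 s = 1051 s
Pace per km = 1051 / 5 = 210.2 s/km
LT pace = 210.2 * 1.07 = 224.91 s/km

224.91 s/km


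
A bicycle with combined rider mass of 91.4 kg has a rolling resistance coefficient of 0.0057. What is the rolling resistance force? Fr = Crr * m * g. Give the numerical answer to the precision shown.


Fr = 0.0057 * 91.4 * 9.81
= 0.52098 * 9.81
= 5.111 N

5.111 N


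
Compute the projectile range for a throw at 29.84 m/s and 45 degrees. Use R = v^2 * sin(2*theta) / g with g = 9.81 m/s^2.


Two times the angle = 90 degrees
sin(90) = 1.0
R = 890.4256 * 1.0 / 9.81 = 90.767 m

90.767 m


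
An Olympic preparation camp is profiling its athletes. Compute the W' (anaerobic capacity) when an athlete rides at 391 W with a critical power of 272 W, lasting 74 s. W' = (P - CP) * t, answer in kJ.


Above-CP power = 119 W
Duration = 74 s
W' = 119 * 74 = 8806 J
Convert: 8806 / 1000 = 8.806 kJ

8.806 kJ


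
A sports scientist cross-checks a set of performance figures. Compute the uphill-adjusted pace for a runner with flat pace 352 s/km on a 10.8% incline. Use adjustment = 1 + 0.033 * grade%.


Adjustment factor = 1 + 0.033 * 10.8 = 1.3564
Grade-adjusted pace = 352 * 1.3564 = 477.45 s/km

477.45 s/km


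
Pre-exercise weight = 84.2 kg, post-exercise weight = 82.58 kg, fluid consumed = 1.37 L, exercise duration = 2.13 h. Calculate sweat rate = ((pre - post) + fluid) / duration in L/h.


Weight loss = 84.2 - 82.58 = 1.62 kg (approx L)
Total sweat = 1.62 + 1.37 = 2.99 L
Sweat rate = 2.99 / 2.13 = 1.404 L/h

1.404 L/h


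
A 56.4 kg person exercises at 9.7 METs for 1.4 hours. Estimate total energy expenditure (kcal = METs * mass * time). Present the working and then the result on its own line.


Energy = METs * mass(kg) * time(h)
= 9.7 * 56.4 * 1.4
= 765.91 kcal

765.91 kcal


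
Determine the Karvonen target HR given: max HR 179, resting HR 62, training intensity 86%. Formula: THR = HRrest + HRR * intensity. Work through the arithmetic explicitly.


HRR = HRmax - HRrest = 179 - 62 = 117
THR = 62 + 117 * 0.86
= 162.62 bpm

162.62 bpm


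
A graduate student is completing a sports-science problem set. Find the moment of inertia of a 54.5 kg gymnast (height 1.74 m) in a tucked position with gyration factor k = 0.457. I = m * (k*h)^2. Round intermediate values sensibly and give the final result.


Radius of gyration = 0.457 * 1.74 = 0.79518 m
I = 54.5 * 0.79518^2
= 54.5 * 0.632311
= 34.461 kg*m^2

34.461 kg*m^2


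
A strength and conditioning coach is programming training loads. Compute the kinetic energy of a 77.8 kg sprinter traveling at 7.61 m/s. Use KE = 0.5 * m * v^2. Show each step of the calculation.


Velocity squared = 57.9121
KE = 0.5 * 77.8 * 57.9121 = 2252.78 J

2252.78 J


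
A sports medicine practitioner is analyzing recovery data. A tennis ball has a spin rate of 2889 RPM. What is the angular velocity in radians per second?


Convert RPM to rad/s: multiply by 2*pi and divide by 60
omega = 2889 * 2 * pi / 60
= 302.535 rad/s

302.535 rad/s


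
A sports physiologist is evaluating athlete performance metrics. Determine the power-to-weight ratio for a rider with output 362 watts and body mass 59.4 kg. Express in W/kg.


P/W = 362 / 59.4 = 6.094 W/kg

6.094 W/kg


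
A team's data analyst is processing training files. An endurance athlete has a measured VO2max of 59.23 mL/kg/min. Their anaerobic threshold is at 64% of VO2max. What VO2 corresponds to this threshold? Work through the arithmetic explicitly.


Anaerobic threshold VO2 = VO2max * 64%
= 59.23 * 0.64
= 37.91 mL/kg/min

37.91 mL/kg/min


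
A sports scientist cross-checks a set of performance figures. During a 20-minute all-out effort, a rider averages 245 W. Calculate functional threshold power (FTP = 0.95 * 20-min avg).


FTP = 0.95 * 245
= 232.75 W

232.75 W


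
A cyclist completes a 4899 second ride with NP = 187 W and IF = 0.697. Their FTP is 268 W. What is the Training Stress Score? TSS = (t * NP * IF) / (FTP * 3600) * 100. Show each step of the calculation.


t * NP * IF = 4899 * 187 * 0.697 = 638530.761
FTP * 3600 = 964800
TSS = (638530.761 / 964800) * 100 = 66.18

66.18 TSS


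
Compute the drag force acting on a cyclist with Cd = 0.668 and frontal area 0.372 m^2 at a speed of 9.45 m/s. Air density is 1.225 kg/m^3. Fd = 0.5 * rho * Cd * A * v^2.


Step 1: v^2 = 89.3025
Step 2: Fd = 0.5 * 1.225 * 0.668 * 0.372 * 89.3025
= 13.592 N

13.592 N


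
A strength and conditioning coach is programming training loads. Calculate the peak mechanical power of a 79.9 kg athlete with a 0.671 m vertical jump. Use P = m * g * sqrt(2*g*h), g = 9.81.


First, sqrt(2gh) = sqrt(2 * 9.81 * 0.671)
= sqrt(13.16502) = 3.628363 m/s
Power = 79.9 * 9.81 * 3.628363 = 2843.98 W

2843.98 W


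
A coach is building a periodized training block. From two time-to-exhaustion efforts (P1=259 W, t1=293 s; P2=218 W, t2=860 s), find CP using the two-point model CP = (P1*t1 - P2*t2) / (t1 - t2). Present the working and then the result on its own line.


Work in trial 1 = 75887 J
Work in trial 2 = 187480 J
Delta work = -111593 J
Delta time = -567 s
CP = -111593 / -567 = 196.81 W

196.81 W


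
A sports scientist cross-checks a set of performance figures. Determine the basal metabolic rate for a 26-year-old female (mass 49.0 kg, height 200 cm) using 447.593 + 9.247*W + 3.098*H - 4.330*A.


BMR = 447.593 + 9.247*49.0 + 3.098*200 - 4.330*26
= 1407.72 kcal/day

1407.72 kcal/day


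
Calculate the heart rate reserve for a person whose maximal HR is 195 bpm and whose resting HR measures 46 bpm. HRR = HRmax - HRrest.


HRmax = 195 bpm
HRrest = 46 bpm
HRR = 195 - 46 = 149 bpm

149 bpm


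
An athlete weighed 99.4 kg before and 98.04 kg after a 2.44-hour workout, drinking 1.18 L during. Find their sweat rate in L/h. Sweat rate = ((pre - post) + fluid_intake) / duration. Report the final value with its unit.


Body mass change = 1.36 kg
Total sweat loss = 1.36 + 1.18 = 2.54 L
Rate = 2.54 / 2.44 = 1.041 L/h

1.041 L/h


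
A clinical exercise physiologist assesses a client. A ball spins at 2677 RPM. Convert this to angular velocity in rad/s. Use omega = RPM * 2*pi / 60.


omega = 2677 * 2 * pi / 60
= 2677 * 6.28318531 / 60
= 16820.087 / 60
= 280.335 rad/s

280.335 rad/s


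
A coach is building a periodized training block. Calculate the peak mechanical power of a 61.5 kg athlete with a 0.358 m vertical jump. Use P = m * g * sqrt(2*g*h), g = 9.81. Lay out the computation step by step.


First, sqrt(2gh) = sqrt(2 * 9.81 * 0.358)
= sqrt(7.02396) = 2.650275 m/s
Power = 61.5 * 9.81 * 2.650275 = 1598.95 W

1598.95 W


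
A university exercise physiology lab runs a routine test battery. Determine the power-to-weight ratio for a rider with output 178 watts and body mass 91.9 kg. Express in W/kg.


P/W = 178 / 91.9 = 1.937 W/kg

1.937 W/kg


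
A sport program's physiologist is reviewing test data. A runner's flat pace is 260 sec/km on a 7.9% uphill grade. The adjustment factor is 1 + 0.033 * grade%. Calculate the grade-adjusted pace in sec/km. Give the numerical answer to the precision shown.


Factor = 1 + 0.033 * 7.9 = 1.2607
Adjusted pace = 260 * 1.2607
= 327.78 sec/km

327.78 s/km


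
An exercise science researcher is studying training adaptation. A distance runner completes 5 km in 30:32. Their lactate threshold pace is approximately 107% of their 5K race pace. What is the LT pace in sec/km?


Convert to seconds: 30 min 32 s = 1832 s
Pace per km = 1832 / 5 = 366.4 s/km
LT pace = 366.4 * 1.07 = 392.05 s/km

392.05 s/km


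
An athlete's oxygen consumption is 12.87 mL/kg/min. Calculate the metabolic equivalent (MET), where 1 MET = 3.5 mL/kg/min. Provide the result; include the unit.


MET = VO2 / 3.5
= 12.87 / 3.5
= 3.68 METs

3.68 METs


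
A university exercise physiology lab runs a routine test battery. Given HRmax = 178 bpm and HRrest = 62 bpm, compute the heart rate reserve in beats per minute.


Heart rate reserve = maximum HR minus resting HR
HRR = 178 - 62 = 116 bpm

116 bpm


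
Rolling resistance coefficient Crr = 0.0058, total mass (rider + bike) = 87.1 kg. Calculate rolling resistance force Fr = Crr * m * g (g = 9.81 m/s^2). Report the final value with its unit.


Fr = Crr * m * g
= 0.0058 * 87.1 * 9.81
= 4.956 N

4.956 N


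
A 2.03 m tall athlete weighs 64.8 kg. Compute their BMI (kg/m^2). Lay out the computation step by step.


height^2 = 4.1209 m^2
BMI = 64.8 / 4.1209 = 15.72 kg/m^2

15.72 kg/m^2


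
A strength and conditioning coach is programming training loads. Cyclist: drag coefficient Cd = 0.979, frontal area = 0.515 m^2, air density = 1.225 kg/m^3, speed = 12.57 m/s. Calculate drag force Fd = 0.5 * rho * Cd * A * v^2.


v^2 = 12.57^2 = 158.0049
Fd = 0.5 * 1.225 * 0.979 * 0.515 * 158.0049
= 48.794 N

48.794 N


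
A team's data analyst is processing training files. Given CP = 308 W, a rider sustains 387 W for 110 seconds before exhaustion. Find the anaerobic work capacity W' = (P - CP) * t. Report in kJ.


Excess power = 387 - 308 = 79 W
Work above CP = 79 * 110 = 8690 J
W' = 8.69 kJ

8.69 kJ


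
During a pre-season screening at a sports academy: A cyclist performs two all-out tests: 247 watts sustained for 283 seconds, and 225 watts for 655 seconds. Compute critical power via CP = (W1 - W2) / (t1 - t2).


W1 = P1 * t1 = 247 * 283 = 69901 J
W2 = P2 * t2 = 225 * 655 = 147375 J
CP = (69901 - 147375) / (283 - 655)
= 208.26 W

208.26 W


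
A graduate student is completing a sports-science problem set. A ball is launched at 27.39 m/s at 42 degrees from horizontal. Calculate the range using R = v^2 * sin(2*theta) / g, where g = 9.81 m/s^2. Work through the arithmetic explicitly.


sin(2 * 42) = sin(84) = 0.994522
v^2 = 27.39^2 = 750.2121
R = 750.2121 * 0.994522 / 9.81
= 76.055 m

76.055 m


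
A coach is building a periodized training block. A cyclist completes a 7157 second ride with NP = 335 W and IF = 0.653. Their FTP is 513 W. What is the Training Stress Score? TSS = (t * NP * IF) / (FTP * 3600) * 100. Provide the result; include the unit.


t * NP * IF = 7157 * 335 * 0.653 = 1565629.535
FTP * 3600 = 1846800
TSS = (1565629.535 / 1846800) * 100 = 84.78

84.78 TSS


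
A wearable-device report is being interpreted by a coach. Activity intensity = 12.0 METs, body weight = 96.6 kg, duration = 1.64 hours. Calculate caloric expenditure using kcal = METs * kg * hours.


kcal = 12.0 * 96.6 * 1.64
= 1159.2 * 1.64
= 1901.09 kcal

1901.09 kcal


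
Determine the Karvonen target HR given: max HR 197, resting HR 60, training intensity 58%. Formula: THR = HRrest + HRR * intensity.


HRR = HRmax - HRrest = 197 - 60 = 137
THR = 60 + 137 * 0.58
= 139.46 bpm

139.46 bpm


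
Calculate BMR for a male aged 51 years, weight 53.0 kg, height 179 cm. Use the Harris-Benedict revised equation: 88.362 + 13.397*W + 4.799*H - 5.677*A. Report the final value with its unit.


Substituting values:
W term = 13.397 * 53.0 = 710.041
H term = 4.799 * 179 = 859.021
A term = 5.677 * 51 = 289.527
BMR = 1367.9 kcal/day

1367.9 kcal/day


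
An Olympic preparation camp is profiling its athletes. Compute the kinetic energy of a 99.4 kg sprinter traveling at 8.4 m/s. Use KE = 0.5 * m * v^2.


Velocity squared = 70.56
KE = 0.5 * 99.4 * 70.56 = 3506.83 J

3506.83 J


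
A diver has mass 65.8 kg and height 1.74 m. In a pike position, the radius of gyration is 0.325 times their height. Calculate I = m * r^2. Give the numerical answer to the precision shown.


r = 0.325 * 1.74 = 0.5655 m
I = m * r^2 = 65.8 * 0.31979 = 21.042 kg*m^2

21.042 kg*m^2


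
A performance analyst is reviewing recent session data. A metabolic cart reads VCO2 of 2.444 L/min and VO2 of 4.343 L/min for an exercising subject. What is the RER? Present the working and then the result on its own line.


RER = VCO2 / VO2 = 2.444 / 4.343 = 0.5627

0.5627


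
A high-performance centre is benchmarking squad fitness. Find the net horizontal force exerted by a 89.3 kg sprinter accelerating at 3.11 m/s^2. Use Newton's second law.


Newton's second law: F = m * a
F = 89.3 * 3.11 = 277.72 N

277.72 N


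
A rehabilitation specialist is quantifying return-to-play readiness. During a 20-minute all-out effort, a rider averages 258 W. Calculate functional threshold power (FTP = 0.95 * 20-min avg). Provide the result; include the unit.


FTP = 0.95 * 258
= 245.1 W

245.1 W


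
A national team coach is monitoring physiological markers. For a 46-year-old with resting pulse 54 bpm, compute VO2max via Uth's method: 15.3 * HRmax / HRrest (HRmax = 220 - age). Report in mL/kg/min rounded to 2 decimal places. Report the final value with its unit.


Step 1: HRmax = 220 - 46 = 174 bpm
Step 2: Ratio = 174 / 54 = 3.2222
Step 3: VO2max = 15.3 * 3.2222 = 49.3 mL/kg/min

49.3 mL/kg/min


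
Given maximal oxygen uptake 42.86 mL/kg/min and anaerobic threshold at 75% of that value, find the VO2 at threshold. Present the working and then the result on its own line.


Percentage as decimal = 0.75
VO2 at AT = 42.86 * 0.75 = 32.15 mL/kg/min

32.15 mL/kg/min


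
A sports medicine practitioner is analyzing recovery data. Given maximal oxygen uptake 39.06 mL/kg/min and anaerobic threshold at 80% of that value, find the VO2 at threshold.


Percentage as decimal = 0.8
VO2 at AT = 39.06 * 0.8 = 31.25 mL/kg/min

31.25 mL/kg/min


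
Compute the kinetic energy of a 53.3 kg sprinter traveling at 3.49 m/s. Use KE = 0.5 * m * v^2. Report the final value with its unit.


Velocity squared = 12.1801
KE = 0.5 * 53.3 * 12.1801 = 324.6 J

324.6 J


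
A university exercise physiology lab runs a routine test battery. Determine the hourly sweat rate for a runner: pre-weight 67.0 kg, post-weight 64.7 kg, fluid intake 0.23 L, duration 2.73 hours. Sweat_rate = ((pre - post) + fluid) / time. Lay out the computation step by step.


Mass lost = 67.0 - 64.7 = 2.3 kg
Add fluid consumed: 2.3 + 0.23 = 2.53 L total sweat
Sweat rate = 2.53 / 2.73 = 0.927 L/h

0.927 L/h


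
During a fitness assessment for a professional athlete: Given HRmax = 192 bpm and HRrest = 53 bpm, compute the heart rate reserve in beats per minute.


Heart rate reserve = maximum HR minus resting HR
HRR = 192 - 53 = 139 bpm

139 bpm


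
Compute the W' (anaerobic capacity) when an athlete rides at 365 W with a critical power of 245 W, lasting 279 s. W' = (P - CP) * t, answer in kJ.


Above-CP power = 120 W
Duration = 279 s
W' = 120 * 279 = 33480 J
Convert: 33480 / 1000 = 33.48 kJ

33.48 kJ


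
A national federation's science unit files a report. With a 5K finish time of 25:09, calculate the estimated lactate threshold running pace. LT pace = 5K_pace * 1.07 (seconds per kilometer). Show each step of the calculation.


Race duration = 1509 s for 5 km
Average pace = 1509 / 5 = 301.8 s/km
LT pace = 301.8 * 1.07
= 322.93 s/km

322.93 s/km


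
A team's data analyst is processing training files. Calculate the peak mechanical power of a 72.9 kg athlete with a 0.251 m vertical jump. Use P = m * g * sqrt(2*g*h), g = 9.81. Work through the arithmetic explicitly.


First, sqrt(2gh) = sqrt(2 * 9.81 * 0.251)
= sqrt(4.92462) = 2.219148 m/s
Power = 72.9 * 9.81 * 2.219148 = 1587.02 W

1587.02 W


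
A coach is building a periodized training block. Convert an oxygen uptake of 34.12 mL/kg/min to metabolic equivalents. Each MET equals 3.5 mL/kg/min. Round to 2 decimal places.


One MET = 3.5 mL/kg/min
Number of METs = 34.12 / 3.5
= 9.75 METs

9.75 METs


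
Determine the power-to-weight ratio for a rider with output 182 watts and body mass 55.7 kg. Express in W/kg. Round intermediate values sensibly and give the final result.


P/W = 182 / 55.7 = 3.268 W/kg

3.268 W/kg


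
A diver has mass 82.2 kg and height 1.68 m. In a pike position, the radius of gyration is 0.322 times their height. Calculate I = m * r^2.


r = 0.322 * 1.68 = 0.54096 m
I = m * r^2 = 82.2 * 0.292638 = 24.055 kg*m^2

24.055 kg*m^2


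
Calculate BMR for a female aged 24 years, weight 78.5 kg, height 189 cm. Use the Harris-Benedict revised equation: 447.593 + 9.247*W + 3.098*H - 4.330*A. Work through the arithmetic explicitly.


Substituting values:
W term = 9.247 * 78.5 = 725.8895
H term = 3.098 * 189 = 585.522
A term = 4.330 * 24 = 103.92
BMR = 1655.08 kcal/day

1655.08 kcal/day


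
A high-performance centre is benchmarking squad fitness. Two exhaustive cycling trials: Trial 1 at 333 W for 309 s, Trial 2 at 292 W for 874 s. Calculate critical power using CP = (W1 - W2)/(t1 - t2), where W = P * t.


W1 = 333 * 309 = 102897 J
W2 = 292 * 874 = 255208 J
CP = (102897 - 255208) / (309 - 874)
= -152311 / -565
= 269.58 W

269.58 W


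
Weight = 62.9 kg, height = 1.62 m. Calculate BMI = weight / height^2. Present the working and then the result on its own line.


height^2 = 1.62^2 = 2.6244
BMI = 62.9 / 2.6244 = 23.97 kg/m^2

23.97 kg/m^2


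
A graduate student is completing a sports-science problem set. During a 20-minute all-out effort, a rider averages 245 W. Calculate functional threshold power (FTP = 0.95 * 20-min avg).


FTP = 0.95 * 245
= 232.75 W

232.75 W


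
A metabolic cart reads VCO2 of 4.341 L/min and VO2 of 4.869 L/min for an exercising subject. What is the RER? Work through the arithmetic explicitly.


RER = VCO2 / VO2 = 4.341 / 4.869 = 0.8916

0.8916


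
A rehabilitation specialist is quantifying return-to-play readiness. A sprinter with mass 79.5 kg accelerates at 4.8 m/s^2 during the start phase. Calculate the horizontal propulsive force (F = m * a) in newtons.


F = m * a
= 79.5 * 4.8
= 381.6 N

381.6 N
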